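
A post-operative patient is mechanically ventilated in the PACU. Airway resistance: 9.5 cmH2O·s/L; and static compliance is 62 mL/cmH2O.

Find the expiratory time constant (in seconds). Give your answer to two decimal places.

0.59

τ = R × C = 9.5 × 62 mL/cmH2O = 9.5 × 0.062 L/cmH2O = 0.589 s.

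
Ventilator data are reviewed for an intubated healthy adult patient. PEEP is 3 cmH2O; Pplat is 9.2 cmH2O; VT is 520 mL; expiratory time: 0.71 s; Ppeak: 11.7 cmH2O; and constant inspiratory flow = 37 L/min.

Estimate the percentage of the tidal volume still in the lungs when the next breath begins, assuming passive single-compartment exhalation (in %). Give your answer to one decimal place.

12.4

Flow: 37 L/min ÷ 60 = 0.6167 L/s.
R = (PIP − Pplat)/V̇ = (11.7 − 9.2) / 0.6167 = 2.5/0.6167 = 4.054 cmH2O·s/L.
C = Vt/(Pplat − PEEP) = 520.0 / (9.2 − 3) = 520.0/6.2 = 83.871 mL/cmH2O.
τ = R × C = 4.054 × 0.08387 L/cmH2O = 0.34 s.
Fraction remaining at end-expiration = e^(−Te/τ) = e^(−0.71/0.34) = 0.1239 → 12.39%.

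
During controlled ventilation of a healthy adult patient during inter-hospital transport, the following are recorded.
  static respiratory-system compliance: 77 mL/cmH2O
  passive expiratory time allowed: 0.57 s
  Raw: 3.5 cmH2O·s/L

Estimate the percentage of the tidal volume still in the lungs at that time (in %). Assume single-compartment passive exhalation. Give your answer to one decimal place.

τ = R × C = 3.5 × 77 mL/cmH2O = 3.5 × 0.077 L/cmH2O = 0.2695 s.
Passive exhalation: V(t)/V₀ = e^(−t/τ) = e^(−0.57/0.2695) = 0.1206.
Fraction remaining = 0.1206 → 12.06%.

12.1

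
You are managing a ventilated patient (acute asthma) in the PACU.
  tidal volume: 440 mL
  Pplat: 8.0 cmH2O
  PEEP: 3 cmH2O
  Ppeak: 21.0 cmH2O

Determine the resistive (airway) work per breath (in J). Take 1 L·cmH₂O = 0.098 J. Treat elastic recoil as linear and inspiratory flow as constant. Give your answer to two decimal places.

With constant inspiratory flow the resistive pressure is constant at PIP − Pplat = 21.0 − 8.0 = 13.0 cmH2O, so resistive work = 13.0 × 0.440 = 5.72 L·cmH2O.
× 0.098 J/(L·cmH2O) → 0.5606 J.

0.56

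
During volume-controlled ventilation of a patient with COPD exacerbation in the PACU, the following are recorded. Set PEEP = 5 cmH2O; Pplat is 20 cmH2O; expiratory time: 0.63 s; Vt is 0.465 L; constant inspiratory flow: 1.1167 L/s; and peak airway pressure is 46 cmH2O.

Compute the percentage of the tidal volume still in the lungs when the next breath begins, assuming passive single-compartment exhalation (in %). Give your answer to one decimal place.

41.8

R = (PIP − Pplat)/V̇ = (46 − 20) / 1.1167 = 26.0/1.1167 = 23.283 cmH2O·s/L.
C = Vt/(Pplat − PEEP) = 465.0 / (20 − 5) = 465.0/15.0 = 31.0 mL/cmH2O.
τ = R × C = 23.283 × 0.031 L/cmH2O = 0.7218 s.
Fraction remaining at end-expiration = e^(−Te/τ) = e^(−0.63/0.7218) = 0.4178 → 41.78%.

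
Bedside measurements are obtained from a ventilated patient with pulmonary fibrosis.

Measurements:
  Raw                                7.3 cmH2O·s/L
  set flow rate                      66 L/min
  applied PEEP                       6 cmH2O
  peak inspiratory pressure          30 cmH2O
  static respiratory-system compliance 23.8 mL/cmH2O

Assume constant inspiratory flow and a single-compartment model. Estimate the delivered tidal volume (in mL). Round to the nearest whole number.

Flow: 66 L/min ÷ 60 = 1.1 L/s.
Equation of motion (constant flow): PIP = Vt/C + R·V̇ + PEEP.
Vt/C = PIP − R·V̇ − PEEP = 30 − 8.03 − 6 = 15.97 cmH2O.
Vt = C × 15.97 = 23.8 × 15.97 = 380.09 mL.

380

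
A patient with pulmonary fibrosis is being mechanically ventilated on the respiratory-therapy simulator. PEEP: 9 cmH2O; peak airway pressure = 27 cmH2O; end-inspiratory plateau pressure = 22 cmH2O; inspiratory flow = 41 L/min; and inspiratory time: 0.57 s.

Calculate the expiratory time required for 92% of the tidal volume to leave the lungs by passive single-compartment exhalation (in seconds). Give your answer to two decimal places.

0.55

Flow: 41 L/min ÷ 60 = 0.6833 L/s.
Vt = flow × Ti = 0.6833 L/s × 0.57 s × 1000 mL/L = 389.48 mL.
R = (PIP − Pplat)/V̇ = (27 − 22) / 0.6833 = 5.0/0.6833 = 7.317 cmH2O·s/L.
C = Vt/(Pplat − PEEP) = 389.48 / (22 − 9) = 389.48/13.0 = 29.96 mL/cmH2O.
τ = R × C = 7.317 × 0.02996 L/cmH2O = 0.2192 s.
t = −τ·ln(1 − 0.92) = −0.2192·ln(0.08) = 0.5536 s.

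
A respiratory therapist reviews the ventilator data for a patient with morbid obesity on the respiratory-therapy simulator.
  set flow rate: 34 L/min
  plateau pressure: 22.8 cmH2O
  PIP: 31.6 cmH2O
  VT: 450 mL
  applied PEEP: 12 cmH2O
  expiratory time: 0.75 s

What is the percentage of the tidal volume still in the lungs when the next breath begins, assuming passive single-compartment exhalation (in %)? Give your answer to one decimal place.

Flow: 34 L/min ÷ 60 = 0.5667 L/s.
R = (PIP − Pplat)/V̇ = (31.6 − 22.8) / 0.5667 = 8.8/0.5667 = 15.528 cmH2O·s/L.
C = Vt/(Pplat − PEEP) = 450.0 / (22.8 − 12) = 450.0/10.8 = 41.667 mL/cmH2O.
τ = R × C = 15.528 × 0.04167 L/cmH2O = 0.6471 s.
Fraction remaining at end-expiration = e^(−Te/τ) = e^(−0.75/0.6471) = 0.3138 → 31.38%.

31.4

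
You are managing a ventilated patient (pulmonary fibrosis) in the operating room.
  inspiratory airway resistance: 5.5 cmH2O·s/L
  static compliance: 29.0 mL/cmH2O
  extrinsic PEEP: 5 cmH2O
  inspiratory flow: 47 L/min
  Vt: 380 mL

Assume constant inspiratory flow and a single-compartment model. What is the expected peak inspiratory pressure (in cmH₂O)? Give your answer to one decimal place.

Flow: 47 L/min ÷ 60 = 0.7833 L/s.
Equation of motion (constant flow): PIP = Vt/C + R·V̇ + PEEP.
PIP = 380/29.0 + 5.5×0.7833 + 5 = 13.103 + 4.308 + 5 = 22.411 cmH2O.

22.4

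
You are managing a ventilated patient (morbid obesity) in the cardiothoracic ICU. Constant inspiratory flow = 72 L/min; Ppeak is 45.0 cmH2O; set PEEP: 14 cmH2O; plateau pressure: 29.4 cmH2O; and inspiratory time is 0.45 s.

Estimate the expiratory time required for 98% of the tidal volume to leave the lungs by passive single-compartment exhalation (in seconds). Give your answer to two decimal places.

Flow: 72 L/min ÷ 60 = 1.2 L/s.
Vt = flow × Ti = 1.2 L/s × 0.45 s × 1000 mL/L = 540.0 mL.
R = (PIP − Pplat)/V̇ = (45.0 − 29.4) / 1.2 = 15.6/1.2 = 13.0 cmH2O·s/L.
C = Vt/(Pplat − PEEP) = 540.0 / (29.4 − 14) = 540.0/15.4 = 35.065 mL/cmH2O.
τ = R × C = 13.0 × 0.03507 L/cmH2O = 0.4559 s.
t = −τ·ln(1 − 0.98) = −0.4559·ln(0.02) = 1.783 s.

1.78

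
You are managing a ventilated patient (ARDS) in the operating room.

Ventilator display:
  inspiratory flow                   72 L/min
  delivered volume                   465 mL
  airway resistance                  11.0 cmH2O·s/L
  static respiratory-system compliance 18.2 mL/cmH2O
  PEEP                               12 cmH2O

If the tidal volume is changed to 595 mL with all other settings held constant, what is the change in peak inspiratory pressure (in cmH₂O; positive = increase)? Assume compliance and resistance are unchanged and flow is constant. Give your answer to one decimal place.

PIP = Vt/C + R·V̇ + PEEP (constant-flow equation of motion).
Only the elastic term changes: ΔPIP = ΔVt / C = (595 − 465) / 18.2 = 7.143 cmH2O.

7.1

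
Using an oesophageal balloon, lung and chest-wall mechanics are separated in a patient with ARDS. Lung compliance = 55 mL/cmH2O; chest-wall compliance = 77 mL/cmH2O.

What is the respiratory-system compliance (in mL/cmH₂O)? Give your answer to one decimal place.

32.1

Lung and chest wall are elastances in series: 1/Crs = 1/CL + 1/Ccw.
1/Crs = 1/55 + 1/77 = 0.03117.
Crs = 32.082 mL/cmH2O.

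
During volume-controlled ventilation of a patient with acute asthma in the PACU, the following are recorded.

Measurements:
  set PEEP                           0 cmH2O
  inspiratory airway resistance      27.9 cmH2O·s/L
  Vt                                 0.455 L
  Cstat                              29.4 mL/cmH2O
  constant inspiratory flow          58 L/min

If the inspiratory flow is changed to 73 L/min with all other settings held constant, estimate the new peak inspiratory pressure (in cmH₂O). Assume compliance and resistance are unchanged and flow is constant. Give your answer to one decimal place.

Flow: 58 L/min ÷ 60 = 0.9667 L/s.
New flow: 73 L/min ÷ 60 = 1.2167 L/s.
PIP = Vt/C + R·V̇ + PEEP (constant-flow equation of motion).
Only the resistive term changes: ΔPIP = R × ΔV̇ = 27.9 × (1.2167 − 0.9667) = 27.9 × 0.25 = 6.975 cmH2O.
Original PIP = 455/29.4 + 27.9×0.9667 + 0 = 42.447 cmH2O; new PIP = 42.447 + (6.975) = 49.422 cmH2O.

49.4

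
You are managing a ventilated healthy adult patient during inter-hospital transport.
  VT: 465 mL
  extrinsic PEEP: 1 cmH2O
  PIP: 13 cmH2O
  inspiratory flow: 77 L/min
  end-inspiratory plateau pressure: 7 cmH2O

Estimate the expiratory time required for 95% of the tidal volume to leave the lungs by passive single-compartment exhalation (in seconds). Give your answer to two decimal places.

Flow: 77 L/min ÷ 60 = 1.2833 L/s.
R = (PIP − Pplat)/V̇ = (13 − 7) / 1.2833 = 6.0/1.2833 = 4.675 cmH2O·s/L.
C = Vt/(Pplat − PEEP) = 465.0 / (7 − 1) = 465.0/6.0 = 77.5 mL/cmH2O.
τ = R × C = 4.675 × 0.0775 L/cmH2O = 0.3623 s.
t = −τ·ln(1 − 0.95) = −0.3623·ln(0.05) = 1.085 s.

1.09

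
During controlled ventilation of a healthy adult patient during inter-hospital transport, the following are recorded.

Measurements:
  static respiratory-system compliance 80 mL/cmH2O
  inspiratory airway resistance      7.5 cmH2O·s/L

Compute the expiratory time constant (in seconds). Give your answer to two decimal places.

0.60

τ = R × C = 7.5 × 80 mL/cmH2O = 7.5 × 0.080 L/cmH2O = 0.6 s.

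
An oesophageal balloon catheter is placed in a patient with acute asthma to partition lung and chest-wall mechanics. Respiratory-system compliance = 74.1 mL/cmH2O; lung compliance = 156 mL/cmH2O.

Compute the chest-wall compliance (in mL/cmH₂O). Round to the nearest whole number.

141

1/Ccw = 1/Crs − 1/CL.
1/Ccw = 1/74.1 − 1/156 = 0.007085.
Ccw = 141.14 mL/cmH2O.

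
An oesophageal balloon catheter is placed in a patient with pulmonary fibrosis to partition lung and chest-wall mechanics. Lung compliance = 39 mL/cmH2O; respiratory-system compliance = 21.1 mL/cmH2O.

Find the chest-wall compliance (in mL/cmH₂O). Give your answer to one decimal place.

46.0

1/Ccw = 1/Crs − 1/CL.
1/Ccw = 1/21.1 − 1/39 = 0.02175.
Ccw = 45.977 mL/cmH2O.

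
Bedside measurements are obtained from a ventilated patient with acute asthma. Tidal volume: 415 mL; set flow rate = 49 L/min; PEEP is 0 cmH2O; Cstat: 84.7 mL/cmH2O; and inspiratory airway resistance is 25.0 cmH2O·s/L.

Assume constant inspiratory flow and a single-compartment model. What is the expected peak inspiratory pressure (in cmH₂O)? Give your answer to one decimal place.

Flow: 49 L/min ÷ 60 = 0.8167 L/s.
Equation of motion (constant flow): PIP = Vt/C + R·V̇ + PEEP.
PIP = 415/84.7 + 25.0×0.8167 + 0 = 4.9 + 20.418 + 0 = 25.318 cmH2O.

25.3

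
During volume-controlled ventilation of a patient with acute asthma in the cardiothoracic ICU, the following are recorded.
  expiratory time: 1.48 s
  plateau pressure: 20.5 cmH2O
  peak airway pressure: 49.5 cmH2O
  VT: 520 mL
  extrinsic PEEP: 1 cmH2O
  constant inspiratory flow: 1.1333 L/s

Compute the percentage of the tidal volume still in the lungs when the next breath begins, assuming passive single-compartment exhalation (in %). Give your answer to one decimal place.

11.4

R = (PIP − Pplat)/V̇ = (49.5 − 20.5) / 1.1333 = 29.0/1.1333 = 25.589 cmH2O·s/L.
C = Vt/(Pplat − PEEP) = 520.0 / (20.5 − 1) = 520.0/19.5 = 26.667 mL/cmH2O.
τ = R × C = 25.589 × 0.02667 L/cmH2O = 0.6825 s.
Fraction remaining at end-expiration = e^(−Te/τ) = e^(−1.48/0.6825) = 0.1143 → 11.43%.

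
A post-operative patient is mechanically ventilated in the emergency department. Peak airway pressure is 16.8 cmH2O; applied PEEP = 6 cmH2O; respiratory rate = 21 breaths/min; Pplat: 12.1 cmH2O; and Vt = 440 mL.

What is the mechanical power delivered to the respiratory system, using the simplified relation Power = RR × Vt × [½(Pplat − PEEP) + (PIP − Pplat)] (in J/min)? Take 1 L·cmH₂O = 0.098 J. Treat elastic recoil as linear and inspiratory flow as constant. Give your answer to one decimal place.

Per-breath work = Vt × [½(Pplat−PEEP) + (PIP−Pplat)] = 0.440 × [0.5×6.1 + 4.7] = 0.440 × 7.75 = 3.41 L·cmH2O.
Power = 21 × 3.41 = 71.61 L·cmH2O/min.
× 0.098 J/(L·cmH2O) → 7.018 J/min.

7.0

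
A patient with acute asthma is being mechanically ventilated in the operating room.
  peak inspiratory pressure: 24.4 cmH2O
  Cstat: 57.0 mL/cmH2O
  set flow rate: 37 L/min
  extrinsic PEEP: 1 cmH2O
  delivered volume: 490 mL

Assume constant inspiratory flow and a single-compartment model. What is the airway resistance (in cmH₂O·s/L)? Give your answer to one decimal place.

Flow: 37 L/min ÷ 60 = 0.6167 L/s.
Equation of motion (constant flow): PIP = Vt/C + R·V̇ + PEEP.
R·V̇ = PIP − Vt/C − PEEP = 24.4 − 490/57.0 − 1 = 24.4 − 8.596 − 1 = 14.804 cmH2O.
R = 14.804 / 0.6167 = 24.005 cmH2O·s/L.

24.0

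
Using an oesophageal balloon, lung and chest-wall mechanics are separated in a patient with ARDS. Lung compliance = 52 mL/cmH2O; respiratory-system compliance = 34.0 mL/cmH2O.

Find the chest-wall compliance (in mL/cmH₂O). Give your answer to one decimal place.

98.2

1/Ccw = 1/Crs − 1/CL.
1/Ccw = 1/34.0 − 1/52 = 0.01018.
Ccw = 98.232 mL/cmH2O.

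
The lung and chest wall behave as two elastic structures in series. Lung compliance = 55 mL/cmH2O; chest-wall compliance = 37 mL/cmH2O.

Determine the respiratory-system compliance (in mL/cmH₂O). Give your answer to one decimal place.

22.1

Lung and chest wall are elastances in series: 1/Crs = 1/CL + 1/Ccw.
1/Crs = 1/55 + 1/37 = 0.04521.
Crs = 22.119 mL/cmH2O.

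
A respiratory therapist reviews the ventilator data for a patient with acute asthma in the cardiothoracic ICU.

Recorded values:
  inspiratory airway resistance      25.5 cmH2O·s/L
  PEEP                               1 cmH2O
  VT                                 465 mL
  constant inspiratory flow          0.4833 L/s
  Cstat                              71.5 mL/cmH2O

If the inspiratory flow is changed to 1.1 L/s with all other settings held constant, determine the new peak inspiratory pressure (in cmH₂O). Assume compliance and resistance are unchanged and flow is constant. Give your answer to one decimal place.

35.6

PIP = Vt/C + R·V̇ + PEEP (constant-flow equation of motion).
Only the resistive term changes: ΔPIP = R × ΔV̇ = 25.5 × (1.1 − 0.4833) = 25.5 × 0.6167 = 15.726 cmH2O.
Original PIP = 465/71.5 + 25.5×0.4833 + 1 = 19.828 cmH2O; new PIP = 19.828 + (15.726) = 35.554 cmH2O.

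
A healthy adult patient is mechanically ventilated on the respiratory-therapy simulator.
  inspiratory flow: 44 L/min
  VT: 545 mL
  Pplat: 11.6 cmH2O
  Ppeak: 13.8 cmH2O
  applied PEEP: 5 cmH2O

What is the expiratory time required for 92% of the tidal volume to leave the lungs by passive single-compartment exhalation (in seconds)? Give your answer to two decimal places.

Flow: 44 L/min ÷ 60 = 0.7333 L/s.
R = (PIP − Pplat)/V̇ = (13.8 − 11.6) / 0.7333 = 2.2/0.7333 = 3.0 cmH2O·s/L.
C = Vt/(Pplat − PEEP) = 545.0 / (11.6 − 5) = 545.0/6.6 = 82.576 mL/cmH2O.
τ = R × C = 3.0 × 0.08258 L/cmH2O = 0.2477 s.
t = −τ·ln(1 − 0.92) = −0.2477·ln(0.08) = 0.6256 s.

0.63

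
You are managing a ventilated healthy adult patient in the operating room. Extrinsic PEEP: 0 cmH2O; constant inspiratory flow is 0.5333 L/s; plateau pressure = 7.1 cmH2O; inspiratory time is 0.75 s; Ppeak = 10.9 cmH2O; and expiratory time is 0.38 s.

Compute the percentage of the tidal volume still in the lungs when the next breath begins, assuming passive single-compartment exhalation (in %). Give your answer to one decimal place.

Vt = flow × Ti = 0.5333 L/s × 0.75 s × 1000 mL/L = 399.98 mL.
R = (PIP − Pplat)/V̇ = (10.9 − 7.1) / 0.5333 = 3.8/0.5333 = 7.125 cmH2O·s/L.
C = Vt/(Pplat − PEEP) = 399.98 / (7.1 − 0) = 399.98/7.1 = 56.335 mL/cmH2O.
τ = R × C = 7.125 × 0.05634 L/cmH2O = 0.4014 s.
Fraction remaining at end-expiration = e^(−Te/τ) = e^(−0.38/0.4014) = 0.388 → 38.8%.

38.8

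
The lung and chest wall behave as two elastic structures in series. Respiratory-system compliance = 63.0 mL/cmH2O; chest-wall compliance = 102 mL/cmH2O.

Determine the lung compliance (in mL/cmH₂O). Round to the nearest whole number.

1/CL = 1/Crs − 1/Ccw.
1/CL = 1/63.0 − 1/102 = 0.006069.
CL = 164.77 mL/cmH2O.

165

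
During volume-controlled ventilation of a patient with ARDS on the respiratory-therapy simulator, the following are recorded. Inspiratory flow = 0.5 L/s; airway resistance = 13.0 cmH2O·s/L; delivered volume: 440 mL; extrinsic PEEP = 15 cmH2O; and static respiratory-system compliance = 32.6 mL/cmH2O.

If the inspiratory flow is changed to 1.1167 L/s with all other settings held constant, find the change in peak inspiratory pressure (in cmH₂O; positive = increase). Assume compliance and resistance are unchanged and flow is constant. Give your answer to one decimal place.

8.0

PIP = Vt/C + R·V̇ + PEEP (constant-flow equation of motion).
Only the resistive term changes: ΔPIP = R × ΔV̇ = 13.0 × (1.1167 − 0.5) = 13.0 × 0.6167 = 8.017 cmH2O.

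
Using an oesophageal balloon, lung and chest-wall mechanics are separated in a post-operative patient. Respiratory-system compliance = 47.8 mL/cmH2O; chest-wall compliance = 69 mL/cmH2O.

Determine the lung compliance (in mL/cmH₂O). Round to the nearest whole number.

1/CL = 1/Crs − 1/Ccw.
1/CL = 1/47.8 − 1/69 = 0.006428.
CL = 155.57 mL/cmH2O.

156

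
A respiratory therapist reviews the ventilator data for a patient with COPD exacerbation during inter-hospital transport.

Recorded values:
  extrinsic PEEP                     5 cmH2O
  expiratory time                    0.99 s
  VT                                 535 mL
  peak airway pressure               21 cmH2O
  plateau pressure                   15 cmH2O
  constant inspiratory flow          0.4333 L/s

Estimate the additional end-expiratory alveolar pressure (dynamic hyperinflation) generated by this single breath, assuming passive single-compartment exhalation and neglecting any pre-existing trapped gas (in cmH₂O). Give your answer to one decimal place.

2.6

R = (PIP − Pplat)/V̇ = (21 − 15) / 0.4333 = 6.0/0.4333 = 13.847 cmH2O·s/L.
C = Vt/(Pplat − PEEP) = 535.0 / (15 − 5) = 535.0/10.0 = 53.5 mL/cmH2O.
τ = R × C = 13.847 × 0.0535 L/cmH2O = 0.7408 s.
Fraction remaining = e^(−Te/τ) = e^(−0.99/0.7408) = 0.2628; trapped volume = 535.0 × 0.2628 = 140.6 mL.
Additional alveolar pressure from trapping ≈ V_trapped / C = 140.6 / 53.5 = 2.628 cmH2O.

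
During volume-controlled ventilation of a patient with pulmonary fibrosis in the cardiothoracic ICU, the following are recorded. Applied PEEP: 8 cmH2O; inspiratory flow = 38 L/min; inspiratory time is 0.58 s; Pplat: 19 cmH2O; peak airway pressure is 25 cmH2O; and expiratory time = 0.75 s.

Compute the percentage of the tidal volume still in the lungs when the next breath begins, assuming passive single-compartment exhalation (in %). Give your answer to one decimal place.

Flow: 38 L/min ÷ 60 = 0.6333 L/s.
Vt = flow × Ti = 0.6333 L/s × 0.58 s × 1000 mL/L = 367.31 mL.
R = (PIP − Pplat)/V̇ = (25 − 19) / 0.6333 = 6.0/0.6333 = 9.474 cmH2O·s/L.
C = Vt/(Pplat − PEEP) = 367.31 / (19 − 8) = 367.31/11.0 = 33.392 mL/cmH2O.
τ = R × C = 9.474 × 0.03339 L/cmH2O = 0.3163 s.
Fraction remaining at end-expiration = e^(−Te/τ) = e^(−0.75/0.3163) = 0.09337 → 9.337%.

9.3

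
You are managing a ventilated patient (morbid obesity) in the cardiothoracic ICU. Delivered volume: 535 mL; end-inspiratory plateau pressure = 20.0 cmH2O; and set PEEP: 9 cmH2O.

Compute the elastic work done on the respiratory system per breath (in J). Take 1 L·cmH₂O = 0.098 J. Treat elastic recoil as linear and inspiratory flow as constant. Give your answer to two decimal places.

Elastic work ≈ ½ × (Pplat − PEEP) × Vt = 0.5 × (20.0 − 9) × 0.535 L = 0.5 × 11.0 × 0.535 = 2.943 L·cmH2O.
× 0.098 J/(L·cmH2O) → 0.2884 J.

0.29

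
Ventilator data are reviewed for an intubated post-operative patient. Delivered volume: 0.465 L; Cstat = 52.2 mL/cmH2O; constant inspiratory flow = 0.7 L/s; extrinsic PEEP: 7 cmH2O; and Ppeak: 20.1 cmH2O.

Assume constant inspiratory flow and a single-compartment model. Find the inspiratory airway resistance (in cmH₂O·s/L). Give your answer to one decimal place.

6.0

Equation of motion (constant flow): PIP = Vt/C + R·V̇ + PEEP.
R·V̇ = PIP − Vt/C − PEEP = 20.1 − 465/52.2 − 7 = 20.1 − 8.908 − 7 = 4.192 cmH2O.
R = 4.192 / 0.7 = 5.989 cmH2O·s/L.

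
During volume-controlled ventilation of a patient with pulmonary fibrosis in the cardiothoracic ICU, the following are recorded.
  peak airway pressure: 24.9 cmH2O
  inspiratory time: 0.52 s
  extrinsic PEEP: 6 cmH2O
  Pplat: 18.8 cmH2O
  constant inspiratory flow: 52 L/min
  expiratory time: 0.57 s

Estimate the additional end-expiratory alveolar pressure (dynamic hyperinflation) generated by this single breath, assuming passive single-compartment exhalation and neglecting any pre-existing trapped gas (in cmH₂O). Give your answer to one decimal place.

1.3

Flow: 52 L/min ÷ 60 = 0.8667 L/s.
Vt = flow × Ti = 0.8667 L/s × 0.52 s × 1000 mL/L = 450.68 mL.
R = (PIP − Pplat)/V̇ = (24.9 − 18.8) / 0.8667 = 6.1/0.8667 = 7.038 cmH2O·s/L.
C = Vt/(Pplat − PEEP) = 450.68 / (18.8 − 6) = 450.68/12.8 = 35.209 mL/cmH2O.
τ = R × C = 7.038 × 0.03521 L/cmH2O = 0.2478 s.
Fraction remaining = e^(−Te/τ) = e^(−0.57/0.2478) = 0.1002; trapped volume = 450.68 × 0.1002 = 45.158 mL.
Additional alveolar pressure from trapping ≈ V_trapped / C = 45.158 / 35.209 = 1.283 cmH2O.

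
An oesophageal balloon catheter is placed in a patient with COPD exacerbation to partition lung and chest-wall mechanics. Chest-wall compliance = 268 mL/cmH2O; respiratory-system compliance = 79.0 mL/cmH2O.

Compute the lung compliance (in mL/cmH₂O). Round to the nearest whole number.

1/CL = 1/Crs − 1/Ccw.
1/CL = 1/79.0 − 1/268 = 0.008927.
CL = 112.02 mL/cmH2O.

112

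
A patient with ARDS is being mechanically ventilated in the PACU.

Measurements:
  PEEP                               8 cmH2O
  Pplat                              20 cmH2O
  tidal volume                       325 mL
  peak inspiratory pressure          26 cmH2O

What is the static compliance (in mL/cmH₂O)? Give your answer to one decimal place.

Cstat = Vt / (Pplat − PEEP) = 325 / (20 − 8) = 325 / 12.0 = 27.083 mL/cmH2O.

27.1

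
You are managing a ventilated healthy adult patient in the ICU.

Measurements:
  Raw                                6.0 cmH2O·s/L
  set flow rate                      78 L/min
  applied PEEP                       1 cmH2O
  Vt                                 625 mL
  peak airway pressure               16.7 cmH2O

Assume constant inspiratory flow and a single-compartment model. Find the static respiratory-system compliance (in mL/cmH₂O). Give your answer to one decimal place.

Flow: 78 L/min ÷ 60 = 1.3 L/s.
Equation of motion (constant flow): PIP = Vt/C + R·V̇ + PEEP.
Vt/C = PIP − R·V̇ − PEEP = 16.7 − 6.0×1.3 − 1 = 16.7 − 7.8 − 1 = 7.9 cmH2O.
C = Vt / 7.9 = 625 / 7.9 = 79.114 mL/cmH2O.

79.1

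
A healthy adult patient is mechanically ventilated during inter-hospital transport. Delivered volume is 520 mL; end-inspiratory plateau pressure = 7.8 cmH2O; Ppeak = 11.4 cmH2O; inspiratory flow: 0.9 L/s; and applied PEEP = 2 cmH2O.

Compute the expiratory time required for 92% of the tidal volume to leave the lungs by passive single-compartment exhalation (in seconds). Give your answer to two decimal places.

0.91

R = (PIP − Pplat)/V̇ = (11.4 − 7.8) / 0.9 = 3.6/0.9 = 4.0 cmH2O·s/L.
C = Vt/(Pplat − PEEP) = 520.0 / (7.8 − 2) = 520.0/5.8 = 89.655 mL/cmH2O.
τ = R × C = 4.0 × 0.08966 L/cmH2O = 0.3586 s.
t = −τ·ln(1 − 0.92) = −0.3586·ln(0.08) = 0.9057 s.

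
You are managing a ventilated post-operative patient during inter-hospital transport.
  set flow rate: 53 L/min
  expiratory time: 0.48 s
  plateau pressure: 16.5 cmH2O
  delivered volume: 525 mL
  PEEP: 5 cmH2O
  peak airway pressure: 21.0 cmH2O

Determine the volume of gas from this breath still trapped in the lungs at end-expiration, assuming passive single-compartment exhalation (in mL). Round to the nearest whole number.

Flow: 53 L/min ÷ 60 = 0.8833 L/s.
R = (PIP − Pplat)/V̇ = (21.0 − 16.5) / 0.8833 = 4.5/0.8833 = 5.095 cmH2O·s/L.
C = Vt/(Pplat − PEEP) = 525.0 / (16.5 − 5) = 525.0/11.5 = 45.652 mL/cmH2O.
τ = R × C = 5.095 × 0.04565 L/cmH2O = 0.2326 s.
Fraction remaining = e^(−Te/τ) = e^(−0.48/0.2326) = 0.127.
Trapped volume = 525.0 × 0.127 = 66.675 mL.

67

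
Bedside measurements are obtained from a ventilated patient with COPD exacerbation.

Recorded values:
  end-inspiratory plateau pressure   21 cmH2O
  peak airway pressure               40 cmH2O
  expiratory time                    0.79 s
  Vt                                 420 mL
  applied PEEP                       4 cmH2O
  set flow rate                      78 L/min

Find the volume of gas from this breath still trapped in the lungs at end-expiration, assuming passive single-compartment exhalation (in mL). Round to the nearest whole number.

47

Flow: 78 L/min ÷ 60 = 1.3 L/s.
R = (PIP − Pplat)/V̇ = (40 − 21) / 1.3 = 19.0/1.3 = 14.615 cmH2O·s/L.
C = Vt/(Pplat − PEEP) = 420.0 / (21 − 4) = 420.0/17.0 = 24.706 mL/cmH2O.
τ = R × C = 14.615 × 0.02471 L/cmH2O = 0.3611 s.
Fraction remaining = e^(−Te/τ) = e^(−0.79/0.3611) = 0.1122.
Trapped volume = 420.0 × 0.1122 = 47.124 mL.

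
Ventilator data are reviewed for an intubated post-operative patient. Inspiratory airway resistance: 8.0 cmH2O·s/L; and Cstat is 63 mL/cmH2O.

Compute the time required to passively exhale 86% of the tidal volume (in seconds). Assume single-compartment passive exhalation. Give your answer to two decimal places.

0.99

τ = R × C = 8.0 × 63 mL/cmH2O = 8.0 × 0.063 L/cmH2O = 0.504 s.
Exhaled fraction f = 1 − e^(−t/τ) → t = −τ·ln(1 − f) = −0.504·ln(0.14) = 0.9909 s.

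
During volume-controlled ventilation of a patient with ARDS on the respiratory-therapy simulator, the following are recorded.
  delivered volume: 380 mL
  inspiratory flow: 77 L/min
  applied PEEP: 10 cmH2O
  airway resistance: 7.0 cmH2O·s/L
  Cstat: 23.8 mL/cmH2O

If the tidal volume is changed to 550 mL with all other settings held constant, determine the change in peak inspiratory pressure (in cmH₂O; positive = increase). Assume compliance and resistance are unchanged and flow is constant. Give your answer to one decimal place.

PIP = Vt/C + R·V̇ + PEEP (constant-flow equation of motion).
Only the elastic term changes: ΔPIP = ΔVt / C = (550 − 380) / 23.8 = 7.143 cmH2O.

7.1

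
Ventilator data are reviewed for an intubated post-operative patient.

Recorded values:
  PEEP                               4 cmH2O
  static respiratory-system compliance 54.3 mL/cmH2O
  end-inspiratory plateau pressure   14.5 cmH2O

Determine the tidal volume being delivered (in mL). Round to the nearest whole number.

570

Vt = Cstat × (Pplat − PEEP) = 54.3 × (14.5 − 4) = 54.3 × 10.5 = 570.15 mL.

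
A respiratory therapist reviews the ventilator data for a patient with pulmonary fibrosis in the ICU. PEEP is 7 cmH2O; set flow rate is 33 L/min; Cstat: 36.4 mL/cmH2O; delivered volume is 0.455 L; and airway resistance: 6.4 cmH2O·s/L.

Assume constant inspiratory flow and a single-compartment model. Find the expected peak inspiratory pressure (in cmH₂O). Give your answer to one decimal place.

23.0

Flow: 33 L/min ÷ 60 = 0.55 L/s.
Equation of motion (constant flow): PIP = Vt/C + R·V̇ + PEEP.
PIP = 455/36.4 + 6.4×0.55 + 7 = 12.5 + 3.52 + 7 = 23.02 cmH2O.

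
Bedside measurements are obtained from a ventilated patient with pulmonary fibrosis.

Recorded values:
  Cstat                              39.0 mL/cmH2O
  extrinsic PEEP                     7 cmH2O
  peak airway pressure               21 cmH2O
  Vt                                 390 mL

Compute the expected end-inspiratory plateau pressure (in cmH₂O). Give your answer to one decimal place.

17.0

Pplat = PEEP + Vt / Cstat = 7 + 390 / 39.0 = 7 + 10.0 = 17.0 cmH2O.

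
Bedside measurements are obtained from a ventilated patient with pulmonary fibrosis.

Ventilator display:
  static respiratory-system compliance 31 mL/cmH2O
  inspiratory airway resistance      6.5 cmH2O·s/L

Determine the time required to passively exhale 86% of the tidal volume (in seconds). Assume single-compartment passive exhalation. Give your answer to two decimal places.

0.40

τ = R × C = 6.5 × 31 mL/cmH2O = 6.5 × 0.031 L/cmH2O = 0.2015 s.
Exhaled fraction f = 1 − e^(−t/τ) → t = −τ·ln(1 − f) = −0.2015·ln(0.14) = 0.3962 s.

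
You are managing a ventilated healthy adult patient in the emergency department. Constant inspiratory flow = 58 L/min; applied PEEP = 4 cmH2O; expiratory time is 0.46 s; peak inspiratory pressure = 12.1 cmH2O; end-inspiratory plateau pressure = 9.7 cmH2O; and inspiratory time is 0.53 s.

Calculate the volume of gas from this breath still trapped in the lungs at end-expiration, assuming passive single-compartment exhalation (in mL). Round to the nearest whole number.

65

Flow: 58 L/min ÷ 60 = 0.9667 L/s.
Vt = flow × Ti = 0.9667 L/s × 0.53 s × 1000 mL/L = 512.35 mL.
R = (PIP − Pplat)/V̇ = (12.1 − 9.7) / 0.9667 = 2.4/0.9667 = 2.483 cmH2O·s/L.
C = Vt/(Pplat − PEEP) = 512.35 / (9.7 − 4) = 512.35/5.7 = 89.886 mL/cmH2O.
τ = R × C = 2.483 × 0.08989 L/cmH2O = 0.2232 s.
Fraction remaining = e^(−Te/τ) = e^(−0.46/0.2232) = 0.1273.
Trapped volume = 512.35 × 0.1273 = 65.222 mL.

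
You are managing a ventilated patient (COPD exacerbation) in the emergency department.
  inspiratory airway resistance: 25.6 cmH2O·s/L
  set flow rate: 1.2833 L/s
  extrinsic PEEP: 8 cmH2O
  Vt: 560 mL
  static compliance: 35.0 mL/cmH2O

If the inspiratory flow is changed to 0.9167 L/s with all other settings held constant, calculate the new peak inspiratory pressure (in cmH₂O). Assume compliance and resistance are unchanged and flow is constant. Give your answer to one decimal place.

47.5

PIP = Vt/C + R·V̇ + PEEP (constant-flow equation of motion).
Only the resistive term changes: ΔPIP = R × ΔV̇ = 25.6 × (0.9167 − 1.2833) = 25.6 × -0.3666 = -9.385 cmH2O.
Original PIP = 560/35.0 + 25.6×1.2833 + 8 = 56.852 cmH2O; new PIP = 56.852 + (-9.385) = 47.467 cmH2O.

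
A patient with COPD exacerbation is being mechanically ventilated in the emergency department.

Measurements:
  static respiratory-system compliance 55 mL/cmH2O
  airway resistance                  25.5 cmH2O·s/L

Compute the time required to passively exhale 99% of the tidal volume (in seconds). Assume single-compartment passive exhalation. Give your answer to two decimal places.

τ = R × C = 25.5 × 55 mL/cmH2O = 25.5 × 0.055 L/cmH2O = 1.403 s.
Exhaled fraction f = 1 − e^(−t/τ) → t = −τ·ln(1 − f) = −1.403·ln(0.01) = 6.461 s.

6.46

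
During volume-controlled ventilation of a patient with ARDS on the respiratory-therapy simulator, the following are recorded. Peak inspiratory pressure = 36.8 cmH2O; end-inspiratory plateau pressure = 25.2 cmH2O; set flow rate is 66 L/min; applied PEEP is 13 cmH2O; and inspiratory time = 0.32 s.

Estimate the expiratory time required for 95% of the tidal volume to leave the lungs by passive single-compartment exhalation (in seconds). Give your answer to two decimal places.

0.91

Flow: 66 L/min ÷ 60 = 1.1 L/s.
Vt = flow × Ti = 1.1 L/s × 0.32 s × 1000 mL/L = 352.0 mL.
R = (PIP − Pplat)/V̇ = (36.8 − 25.2) / 1.1 = 11.6/1.1 = 10.545 cmH2O·s/L.
C = Vt/(Pplat − PEEP) = 352.0 / (25.2 − 13) = 352.0/12.2 = 28.852 mL/cmH2O.
τ = R × C = 10.545 × 0.02885 L/cmH2O = 0.3042 s.
t = −τ·ln(1 − 0.95) = −0.3042·ln(0.05) = 0.9113 s.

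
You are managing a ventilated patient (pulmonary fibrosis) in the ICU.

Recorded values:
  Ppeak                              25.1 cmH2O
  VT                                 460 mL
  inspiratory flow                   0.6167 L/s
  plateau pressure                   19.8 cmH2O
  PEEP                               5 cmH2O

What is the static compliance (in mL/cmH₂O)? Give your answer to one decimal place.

Cstat = Vt / (Pplat − PEEP) = 460 / (19.8 − 5) = 460 / 14.8 = 31.081 mL/cmH2O.

31.1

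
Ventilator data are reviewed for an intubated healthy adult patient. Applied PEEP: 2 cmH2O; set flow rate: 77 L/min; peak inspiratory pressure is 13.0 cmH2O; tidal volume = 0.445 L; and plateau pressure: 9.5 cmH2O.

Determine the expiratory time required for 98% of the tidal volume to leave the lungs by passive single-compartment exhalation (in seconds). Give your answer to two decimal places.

Flow: 77 L/min ÷ 60 = 1.2833 L/s.
R = (PIP − Pplat)/V̇ = (13.0 − 9.5) / 1.2833 = 3.5/1.2833 = 2.727 cmH2O·s/L.
C = Vt/(Pplat − PEEP) = 445.0 / (9.5 − 2) = 445.0/7.5 = 59.333 mL/cmH2O.
τ = R × C = 2.727 × 0.05933 L/cmH2O = 0.1618 s.
t = −τ·ln(1 − 0.98) = −0.1618·ln(0.02) = 0.633 s.

0.63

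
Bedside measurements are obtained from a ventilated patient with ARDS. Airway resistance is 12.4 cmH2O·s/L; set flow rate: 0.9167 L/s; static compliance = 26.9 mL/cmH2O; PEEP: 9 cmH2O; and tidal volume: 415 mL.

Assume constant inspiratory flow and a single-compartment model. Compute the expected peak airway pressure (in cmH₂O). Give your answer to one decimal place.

35.8

Equation of motion (constant flow): PIP = Vt/C + R·V̇ + PEEP.
PIP = 415/26.9 + 12.4×0.9167 + 9 = 15.428 + 11.367 + 9 = 35.795 cmH2O.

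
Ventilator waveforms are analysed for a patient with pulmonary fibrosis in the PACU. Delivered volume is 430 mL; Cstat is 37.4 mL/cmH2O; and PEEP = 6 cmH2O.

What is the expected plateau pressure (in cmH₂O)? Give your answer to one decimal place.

Pplat = PEEP + Vt / Cstat = 6 + 430 / 37.4 = 6 + 11.497 = 17.497 cmH2O.

17.5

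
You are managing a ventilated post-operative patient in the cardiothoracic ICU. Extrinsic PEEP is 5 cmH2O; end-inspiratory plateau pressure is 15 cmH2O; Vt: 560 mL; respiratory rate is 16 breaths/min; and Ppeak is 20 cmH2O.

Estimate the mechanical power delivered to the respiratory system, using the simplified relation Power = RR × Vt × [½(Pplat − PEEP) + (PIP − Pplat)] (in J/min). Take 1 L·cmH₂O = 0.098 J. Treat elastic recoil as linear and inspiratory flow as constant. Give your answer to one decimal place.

Per-breath work = Vt × [½(Pplat−PEEP) + (PIP−Pplat)] = 0.560 × [0.5×10.0 + 5.0] = 0.560 × 10.0 = 5.6 L·cmH2O.
Power = 16 × 5.6 = 89.6 L·cmH2O/min.
× 0.098 J/(L·cmH2O) → 8.781 J/min.

8.8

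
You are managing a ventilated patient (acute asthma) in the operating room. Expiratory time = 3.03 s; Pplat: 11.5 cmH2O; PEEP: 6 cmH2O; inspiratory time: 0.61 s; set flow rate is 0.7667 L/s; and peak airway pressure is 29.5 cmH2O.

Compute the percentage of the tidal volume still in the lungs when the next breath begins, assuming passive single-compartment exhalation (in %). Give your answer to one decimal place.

21.9

Vt = flow × Ti = 0.7667 L/s × 0.61 s × 1000 mL/L = 467.69 mL.
R = (PIP − Pplat)/V̇ = (29.5 − 11.5) / 0.7667 = 18.0/0.7667 = 23.477 cmH2O·s/L.
C = Vt/(Pplat − PEEP) = 467.69 / (11.5 − 6) = 467.69/5.5 = 85.035 mL/cmH2O.
τ = R × C = 23.477 × 0.08504 L/cmH2O = 1.996 s.
Fraction remaining at end-expiration = e^(−Te/τ) = e^(−3.03/1.996) = 0.2191 → 21.91%.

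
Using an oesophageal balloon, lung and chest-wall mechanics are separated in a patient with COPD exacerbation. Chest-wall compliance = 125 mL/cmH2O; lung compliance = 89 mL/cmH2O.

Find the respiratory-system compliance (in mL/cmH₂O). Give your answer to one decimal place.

Lung and chest wall are elastances in series: 1/Crs = 1/CL + 1/Ccw.
1/Crs = 1/89 + 1/125 = 0.01924.
Crs = 51.975 mL/cmH2O.

52.0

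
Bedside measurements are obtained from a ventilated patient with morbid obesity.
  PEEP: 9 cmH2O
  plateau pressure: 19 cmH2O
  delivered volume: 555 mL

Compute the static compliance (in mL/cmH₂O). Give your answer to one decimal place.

Cstat = Vt / (Pplat − PEEP) = 555 / (19 − 9) = 555 / 10.0 = 55.5 mL/cmH2O.

55.5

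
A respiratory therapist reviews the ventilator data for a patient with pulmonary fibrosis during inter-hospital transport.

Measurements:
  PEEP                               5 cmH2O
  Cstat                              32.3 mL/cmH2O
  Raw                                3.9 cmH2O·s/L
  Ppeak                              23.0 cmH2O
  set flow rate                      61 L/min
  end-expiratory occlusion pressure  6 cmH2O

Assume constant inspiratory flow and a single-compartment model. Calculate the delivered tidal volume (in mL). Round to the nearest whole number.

421

Flow: 61 L/min ÷ 60 = 1.0167 L/s.
Total PEEP = 6 cmH2O (set 5 + intrinsic 1); this is the baseline alveolar pressure.
Equation of motion (constant flow): PIP = Vt/C + R·V̇ + PEEP.
Vt/C = PIP − R·V̇ − PEEP = 23.0 − 3.965 − 6 = 13.035 cmH2O.
Vt = C × 13.035 = 32.3 × 13.035 = 421.03 mL.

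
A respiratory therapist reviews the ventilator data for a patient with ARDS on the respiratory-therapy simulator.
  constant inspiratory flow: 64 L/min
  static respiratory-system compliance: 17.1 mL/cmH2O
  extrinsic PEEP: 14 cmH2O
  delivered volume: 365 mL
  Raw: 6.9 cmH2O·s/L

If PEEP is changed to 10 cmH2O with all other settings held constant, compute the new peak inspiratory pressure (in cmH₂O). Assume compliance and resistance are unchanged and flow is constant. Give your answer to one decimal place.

Flow: 64 L/min ÷ 60 = 1.0667 L/s.
PIP = Vt/C + R·V̇ + PEEP (constant-flow equation of motion).
Only the baseline term changes: ΔPIP = ΔPEEP = 10 − 14 = -4.0 cmH2O.
Original PIP = 365/17.1 + 6.9×1.0667 + 14 = 42.705 cmH2O; new PIP = 42.705 + (-4.0) = 38.705 cmH2O.

38.7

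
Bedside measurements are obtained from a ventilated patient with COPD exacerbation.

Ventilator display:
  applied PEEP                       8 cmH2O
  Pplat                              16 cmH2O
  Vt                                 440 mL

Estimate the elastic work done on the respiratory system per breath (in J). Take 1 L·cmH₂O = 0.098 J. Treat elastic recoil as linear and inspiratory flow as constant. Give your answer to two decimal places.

0.17

Elastic work ≈ ½ × (Pplat − PEEP) × Vt = 0.5 × (16 − 8) × 0.440 L = 0.5 × 8.0 × 0.440 = 1.76 L·cmH2O.
× 0.098 J/(L·cmH2O) → 0.1725 J.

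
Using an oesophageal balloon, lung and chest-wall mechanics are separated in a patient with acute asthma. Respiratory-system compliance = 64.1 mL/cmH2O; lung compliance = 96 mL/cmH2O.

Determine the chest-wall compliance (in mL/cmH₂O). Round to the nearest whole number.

193

1/Ccw = 1/Crs − 1/CL.
1/Ccw = 1/64.1 − 1/96 = 0.005184.
Ccw = 192.9 mL/cmH2O.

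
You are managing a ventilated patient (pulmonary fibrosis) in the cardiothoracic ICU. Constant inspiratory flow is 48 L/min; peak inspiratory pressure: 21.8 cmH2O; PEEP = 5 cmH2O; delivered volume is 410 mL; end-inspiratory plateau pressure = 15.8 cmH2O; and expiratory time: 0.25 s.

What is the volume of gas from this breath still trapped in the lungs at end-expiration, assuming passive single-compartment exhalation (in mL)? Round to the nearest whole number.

Flow: 48 L/min ÷ 60 = 0.8 L/s.
R = (PIP − Pplat)/V̇ = (21.8 − 15.8) / 0.8 = 6.0/0.8 = 7.5 cmH2O·s/L.
C = Vt/(Pplat − PEEP) = 410.0 / (15.8 − 5) = 410.0/10.8 = 37.963 mL/cmH2O.
τ = R × C = 7.5 × 0.03796 L/cmH2O = 0.2847 s.
Fraction remaining = e^(−Te/τ) = e^(−0.25/0.2847) = 0.4156.
Trapped volume = 410.0 × 0.4156 = 170.4 mL.

170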